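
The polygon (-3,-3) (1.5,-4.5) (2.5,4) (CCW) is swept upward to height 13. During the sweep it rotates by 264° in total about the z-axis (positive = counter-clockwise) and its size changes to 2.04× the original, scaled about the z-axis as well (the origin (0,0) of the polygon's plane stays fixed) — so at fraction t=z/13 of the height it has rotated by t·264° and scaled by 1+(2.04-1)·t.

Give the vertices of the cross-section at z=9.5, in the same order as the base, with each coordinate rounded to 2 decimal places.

Cross-section at z=9.5: (3.97,6.33) (-4.34,7.13) (-2.71,-7.85)

t = z/height = 9.5/13 = 0.730769
s = 1 + (scale-1)·z/height = 1 + (2.04-1)·9.5/13 = 1.760000
θ = twist·z/height = 264°·9.5/13 = 192.9231° = 3.367143 rad
cos θ = -0.974671, sin θ = -0.223643 (intermediates below are computed at full precision and shown rounded to 5 d.p.)
v1: (-3,-3) → rotate → (2.25309,3.59494) → ×s → (3.96543,6.32710) → (3.97,6.33)
v2: (1.5,-4.5) → rotate → (-2.46840,4.05056) → ×s → (-4.34438,7.12898) → (-4.34,7.13)
v3: (2.5,4) → rotate → (-1.54211,-4.45779) → ×s → (-2.71411,-7.84571) → (-2.71,-7.85)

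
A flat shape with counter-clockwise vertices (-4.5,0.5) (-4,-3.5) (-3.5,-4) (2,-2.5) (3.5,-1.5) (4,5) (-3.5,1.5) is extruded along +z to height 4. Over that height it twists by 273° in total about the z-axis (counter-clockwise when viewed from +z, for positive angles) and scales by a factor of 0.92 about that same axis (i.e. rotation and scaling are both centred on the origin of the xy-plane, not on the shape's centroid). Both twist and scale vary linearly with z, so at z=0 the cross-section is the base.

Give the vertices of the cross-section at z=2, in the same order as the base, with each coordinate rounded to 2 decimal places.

t = z/height = 2/4 = 0.5
s = 1 + (scale-1)·z/height = 1 + (0.92-1)·2/4 = 0.960000
θ = twist·z/height = 273°·2/4 = 136.5000° = 2.382374 rad
cos θ = -0.725374, sin θ = 0.688355 (intermediates below are computed at full precision and shown rounded to 5 d.p.)
v1: (-4.5,0.5) → rotate → (2.92001,-3.46028) → ×s → (2.80321,-3.32187) → (2.80,-3.32)
v2: (-4,-3.5) → rotate → (5.31074,-0.21461) → ×s → (5.09831,-0.20602) → (5.10,-0.21)
v3: (-3.5,-4) → rotate → (5.29223,0.49226) → ×s → (5.08054,0.47257) → (5.08,0.47)
v4: (2,-2.5) → rotate → (0.27014,3.19015) → ×s → (0.25933,3.06254) → (0.26,3.06)
v5: (3.5,-1.5) → rotate → (-1.50628,3.49730) → ×s → (-1.44603,3.35741) → (-1.45,3.36)
v6: (4,5) → rotate → (-6.34327,-0.87345) → ×s → (-6.08954,-0.83852) → (-6.09,-0.84)
v7: (-3.5,1.5) → rotate → (1.50628,-3.49730) → ×s → (1.44603,-3.35741) → (1.45,-3.36)

Cross-section at z=2: (2.80,-3.32) (5.10,-0.21) (5.08,0.47) (0.26,3.06) (-1.45,3.36) (-6.09,-0.84) (1.45,-3.36)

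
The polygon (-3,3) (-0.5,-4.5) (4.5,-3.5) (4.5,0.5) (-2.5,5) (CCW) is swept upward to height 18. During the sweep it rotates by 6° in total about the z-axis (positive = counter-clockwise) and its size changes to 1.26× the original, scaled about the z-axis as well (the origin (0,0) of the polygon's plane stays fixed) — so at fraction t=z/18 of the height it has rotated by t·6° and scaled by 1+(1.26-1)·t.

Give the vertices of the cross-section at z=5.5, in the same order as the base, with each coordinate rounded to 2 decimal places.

t = z/height = 5.5/18 = 0.305556
s = 1 + (scale-1)·z/height = 1 + (1.26-1)·5.5/18 = 1.079444
θ = twist·z/height = 6°·5.5/18 = 1.8333° = 0.031998 rad
cos θ = 0.999488, sin θ = 0.031992 (intermediates below are computed at full precision and shown rounded to 5 d.p.)
v1: (-3,3) → rotate → (-3.09444,2.90249) → ×s → (-3.34028,3.13307) → (-3.34,3.13)
v2: (-0.5,-4.5) → rotate → (-0.35578,-4.51369) → ×s → (-0.38404,-4.87228) → (-0.38,-4.87)
v3: (4.5,-3.5) → rotate → (4.60967,-3.35424) → ×s → (4.97588,-3.62072) → (4.98,-3.62)
v4: (4.5,0.5) → rotate → (4.48170,0.64371) → ×s → (4.83775,0.69485) → (4.84,0.69)
v5: (-2.5,5) → rotate → (-2.65868,4.91746) → ×s → (-2.86990,5.30812) → (-2.87,5.31)

Cross-section at z=5.5: (-3.34,3.13) (-0.38,-4.87) (4.98,-3.62) (4.84,0.69) (-2.87,5.31)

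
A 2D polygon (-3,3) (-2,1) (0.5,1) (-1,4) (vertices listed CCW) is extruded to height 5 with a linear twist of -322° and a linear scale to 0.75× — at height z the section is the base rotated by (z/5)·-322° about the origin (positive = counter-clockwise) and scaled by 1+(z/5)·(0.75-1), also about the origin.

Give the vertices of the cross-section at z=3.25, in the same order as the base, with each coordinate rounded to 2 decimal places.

t = z/height = 3.25/5 = 0.65
s = 1 + (scale-1)·z/height = 1 + (0.75-1)·3.25/5 = 0.837500
θ = twist·z/height = -322°·3.25/5 = -209.3000° = -3.652974 rad
cos θ = -0.872069, sin θ = 0.489382 (intermediates below are computed at full precision and shown rounded to 5 d.p.)
v1: (-3,3) → rotate → (1.14806,-4.08436) → ×s → (0.96150,-3.42065) → (0.96,-3.42)
v2: (-2,1) → rotate → (1.25476,-1.85083) → ×s → (1.05086,-1.55007) → (1.05,-1.55)
v3: (0.5,1) → rotate → (-0.92542,-0.62738) → ×s → (-0.77504,-0.52543) → (-0.78,-0.53)
v4: (-1,4) → rotate → (-1.08546,-3.97766) → ×s → (-0.90907,-3.33129) → (-0.91,-3.33)

Cross-section at z=3.25: (0.96,-3.42) (1.05,-1.55) (-0.78,-0.53) (-0.91,-3.33)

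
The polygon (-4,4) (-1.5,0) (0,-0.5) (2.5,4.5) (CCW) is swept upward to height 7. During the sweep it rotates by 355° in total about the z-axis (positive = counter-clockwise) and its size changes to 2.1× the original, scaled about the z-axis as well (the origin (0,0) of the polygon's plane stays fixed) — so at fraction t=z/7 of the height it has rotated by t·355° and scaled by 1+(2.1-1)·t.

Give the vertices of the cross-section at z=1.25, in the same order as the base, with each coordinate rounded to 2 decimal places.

Cross-section at z=1.25: (-6.42,-2.14) (-0.80,-1.60) (0.53,-0.27) (-3.47,5.09)

t = z/height = 1.25/7 = 0.178571
s = 1 + (scale-1)·z/height = 1 + (2.1-1)·1.25/7 = 1.196429
θ = twist·z/height = 355°·1.25/7 = 63.3929° = 1.106414 rad
cos θ = 0.447871, sin θ = 0.894098 (intermediates below are computed at full precision and shown rounded to 5 d.p.)
v1: (-4,4) → rotate → (-5.36788,-1.78491) → ×s → (-6.42228,-2.13552) → (-6.42,-2.14)
v2: (-1.5,0) → rotate → (-0.67181,-1.34115) → ×s → (-0.80377,-1.60459) → (-0.80,-1.60)
v3: (0,-0.5) → rotate → (0.44705,-0.22394) → ×s → (0.53486,-0.26792) → (0.53,-0.27)
v4: (2.5,4.5) → rotate → (-2.90377,4.25066) → ×s → (-3.47415,5.08562) → (-3.47,5.09)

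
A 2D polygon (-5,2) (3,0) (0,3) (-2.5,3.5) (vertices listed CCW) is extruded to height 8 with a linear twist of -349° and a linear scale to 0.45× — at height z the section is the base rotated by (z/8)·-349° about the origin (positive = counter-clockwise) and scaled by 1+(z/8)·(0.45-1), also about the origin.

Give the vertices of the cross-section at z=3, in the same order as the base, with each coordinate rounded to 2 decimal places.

t = z/height = 3/8 = 0.375
s = 1 + (scale-1)·z/height = 1 + (0.45-1)·3/8 = 0.793750
θ = twist·z/height = -349°·3/8 = -130.8750° = -2.284200 rad
cos θ = -0.654411, sin θ = -0.756139 (intermediates below are computed at full precision and shown rounded to 5 d.p.)
v1: (-5,2) → rotate → (4.78433,2.47187) → ×s → (3.79756,1.96205) → (3.80,1.96)
v2: (3,0) → rotate → (-1.96323,-2.26842) → ×s → (-1.55832,-1.80056) → (-1.56,-1.80)
v3: (0,3) → rotate → (2.26842,-1.96323) → ×s → (1.80056,-1.55832) → (1.80,-1.56)
v4: (-2.5,3.5) → rotate → (4.28251,-0.40009) → ×s → (3.39925,-0.31757) → (3.40,-0.32)

Cross-section at z=3: (3.80,1.96) (-1.56,-1.80) (1.80,-1.56) (3.40,-0.32)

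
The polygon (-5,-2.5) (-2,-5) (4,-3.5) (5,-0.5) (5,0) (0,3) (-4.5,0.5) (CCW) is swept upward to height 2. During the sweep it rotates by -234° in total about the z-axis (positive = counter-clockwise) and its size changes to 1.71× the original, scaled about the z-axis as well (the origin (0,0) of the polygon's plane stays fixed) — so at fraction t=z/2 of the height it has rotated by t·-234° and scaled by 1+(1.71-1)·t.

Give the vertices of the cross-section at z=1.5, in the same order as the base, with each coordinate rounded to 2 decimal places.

Cross-section at z=1.5: (7.34,4.42) (2.45,7.88) (-6.53,4.87) (-7.70,0.16) (-7.64,-0.60) (0.36,-4.58) (6.94,-0.22)

t = z/height = 1.5/2 = 0.75
s = 1 + (scale-1)·z/height = 1 + (1.71-1)·1.5/2 = 1.532500
θ = twist·z/height = -234°·1.5/2 = -175.5000° = -3.063053 rad
cos θ = -0.996917, sin θ = -0.078459 (intermediates below are computed at full precision and shown rounded to 5 d.p.)
v1: (-5,-2.5) → rotate → (4.78844,2.88459) → ×s → (7.33828,4.42063) → (7.34,4.42)
v2: (-2,-5) → rotate → (1.60154,5.14150) → ×s → (2.45436,7.87936) → (2.45,7.88)
v3: (4,-3.5) → rotate → (-4.26228,3.17537) → ×s → (-6.53194,4.86626) → (-6.53,4.87)
v4: (5,-0.5) → rotate → (-5.02382,0.10616) → ×s → (-7.69900,0.16270) → (-7.70,0.16)
v5: (5,0) → rotate → (-4.98459,-0.39230) → ×s → (-7.63888,-0.60119) → (-7.64,-0.60)
v6: (0,3) → rotate → (0.23538,-2.99075) → ×s → (0.36072,-4.58333) → (0.36,-4.58)
v7: (-4.5,0.5) → rotate → (4.52536,-0.14539) → ×s → (6.93511,-0.22281) → (6.94,-0.22)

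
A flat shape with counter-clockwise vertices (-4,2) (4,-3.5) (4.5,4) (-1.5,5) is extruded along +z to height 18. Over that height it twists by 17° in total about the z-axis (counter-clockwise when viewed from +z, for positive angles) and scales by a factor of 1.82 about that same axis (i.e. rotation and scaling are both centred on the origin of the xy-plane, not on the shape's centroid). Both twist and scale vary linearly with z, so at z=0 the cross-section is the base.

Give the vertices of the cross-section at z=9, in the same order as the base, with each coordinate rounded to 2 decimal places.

Cross-section at z=9: (-5.99,1.96) (6.31,-4.05) (5.44,6.52) (-3.13,6.66)

t = z/height = 9/18 = 0.5
s = 1 + (scale-1)·z/height = 1 + (1.82-1)·9/18 = 1.410000
θ = twist·z/height = 17°·9/18 = 8.5000° = 0.148353 rad
cos θ = 0.989016, sin θ = 0.147809 (intermediates below are computed at full precision and shown rounded to 5 d.p.)
v1: (-4,2) → rotate → (-4.25168,1.38679) → ×s → (-5.99487,1.95538) → (-5.99,1.96)
v2: (4,-3.5) → rotate → (4.47340,-2.87032) → ×s → (6.30749,-4.04715) → (6.31,-4.05)
v3: (4.5,4) → rotate → (3.85933,4.62121) → ×s → (5.44166,6.51590) → (5.44,6.52)
v4: (-1.5,5) → rotate → (-2.22257,4.72337) → ×s → (-3.13382,6.65994) → (-3.13,6.66)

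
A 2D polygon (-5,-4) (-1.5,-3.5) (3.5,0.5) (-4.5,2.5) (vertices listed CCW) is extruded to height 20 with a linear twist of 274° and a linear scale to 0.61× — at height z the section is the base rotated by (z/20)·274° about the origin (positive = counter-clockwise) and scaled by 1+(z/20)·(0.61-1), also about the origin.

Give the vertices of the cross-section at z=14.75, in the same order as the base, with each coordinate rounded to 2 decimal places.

Cross-section at z=14.75: (2.23,3.98) (0.05,2.71) (-2.18,-1.27) (3.64,-0.45)

t = z/height = 14.75/20 = 0.7375
s = 1 + (scale-1)·z/height = 1 + (0.61-1)·14.75/20 = 0.712375
θ = twist·z/height = 274°·14.75/20 = 202.0750° = 3.526874 rad
cos θ = -0.926693, sin θ = -0.375820 (intermediates below are computed at full precision and shown rounded to 5 d.p.)
v1: (-5,-4) → rotate → (3.13018,5.58587) → ×s → (2.22986,3.97923) → (2.23,3.98)
v2: (-1.5,-3.5) → rotate → (0.07467,3.80715) → ×s → (0.05319,2.71212) → (0.05,2.71)
v3: (3.5,0.5) → rotate → (-3.05551,-1.77872) → ×s → (-2.17667,-1.26711) → (-2.18,-1.27)
v4: (-4.5,2.5) → rotate → (5.10967,-0.62554) → ×s → (3.64000,-0.44562) → (3.64,-0.45)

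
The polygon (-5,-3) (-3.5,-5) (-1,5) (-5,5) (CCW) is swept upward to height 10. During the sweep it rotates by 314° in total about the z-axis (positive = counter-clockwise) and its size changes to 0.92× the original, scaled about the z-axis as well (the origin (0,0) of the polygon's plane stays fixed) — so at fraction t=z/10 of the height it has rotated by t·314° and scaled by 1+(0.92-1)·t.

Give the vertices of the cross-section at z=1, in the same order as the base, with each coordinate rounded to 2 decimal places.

t = z/height = 1/10 = 0.1
s = 1 + (scale-1)·z/height = 1 + (0.92-1)·1/10 = 0.992000
θ = twist·z/height = 314°·1/10 = 31.4000° = 0.548033 rad
cos θ = 0.853551, sin θ = 0.521010 (intermediates below are computed at full precision and shown rounded to 5 d.p.)
v1: (-5,-3) → rotate → (-2.70473,-5.16570) → ×s → (-2.68309,-5.12437) → (-2.68,-5.12)
v2: (-3.5,-5) → rotate → (-0.38238,-6.09129) → ×s → (-0.37932,-6.04256) → (-0.38,-6.04)
v3: (-1,5) → rotate → (-3.45860,3.74674) → ×s → (-3.43093,3.71677) → (-3.43,3.72)
v4: (-5,5) → rotate → (-6.87280,1.66271) → ×s → (-6.81782,1.64940) → (-6.82,1.65)

Cross-section at z=1: (-2.68,-5.12) (-0.38,-6.04) (-3.43,3.72) (-6.82,1.65)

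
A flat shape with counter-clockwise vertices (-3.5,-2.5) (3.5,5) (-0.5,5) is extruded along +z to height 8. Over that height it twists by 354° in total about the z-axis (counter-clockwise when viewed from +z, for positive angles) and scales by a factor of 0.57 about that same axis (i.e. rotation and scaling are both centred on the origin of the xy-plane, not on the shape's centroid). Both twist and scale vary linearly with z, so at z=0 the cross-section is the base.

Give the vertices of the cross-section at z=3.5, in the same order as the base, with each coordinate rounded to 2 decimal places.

Cross-section at z=3.5: (3.43,0.63) (-4.30,-2.47) (-1.36,-3.85)

t = z/height = 3.5/8 = 0.4375
s = 1 + (scale-1)·z/height = 1 + (0.57-1)·3.5/8 = 0.811875
θ = twist·z/height = 354°·3.5/8 = 154.8750° = 2.703079 rad
cos θ = -0.905384, sin θ = 0.424595 (intermediates below are computed at full precision and shown rounded to 5 d.p.)
v1: (-3.5,-2.5) → rotate → (4.23033,0.77738) → ×s → (3.43450,0.63113) → (3.43,0.63)
v2: (3.5,5) → rotate → (-5.29182,-3.04084) → ×s → (-4.29629,-2.46878) → (-4.30,-2.47)
v3: (-0.5,5) → rotate → (-1.67028,-4.73922) → ×s → (-1.35606,-3.84765) → (-1.36,-3.85)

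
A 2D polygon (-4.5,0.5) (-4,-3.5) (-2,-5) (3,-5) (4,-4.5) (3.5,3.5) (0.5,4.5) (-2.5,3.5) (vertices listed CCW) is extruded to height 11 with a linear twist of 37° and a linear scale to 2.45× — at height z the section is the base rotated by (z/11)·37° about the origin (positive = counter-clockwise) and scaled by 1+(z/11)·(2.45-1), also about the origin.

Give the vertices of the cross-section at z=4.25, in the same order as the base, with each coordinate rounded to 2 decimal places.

t = z/height = 4.25/11 = 0.386364
s = 1 + (scale-1)·z/height = 1 + (2.45-1)·4.25/11 = 1.560227
θ = twist·z/height = 37°·4.25/11 = 14.2955° = 0.249503 rad
cos θ = 0.969035, sin θ = 0.246922 (intermediates below are computed at full precision and shown rounded to 5 d.p.)
v1: (-4.5,0.5) → rotate → (-4.48412,-0.62663) → ×s → (-6.99625,-0.97769) → (-7.00,-0.98)
v2: (-4,-3.5) → rotate → (-3.01191,-4.37931) → ×s → (-4.69927,-6.83272) → (-4.70,-6.83)
v3: (-2,-5) → rotate → (-0.70346,-5.33902) → ×s → (-1.09756,-8.33009) → (-1.10,-8.33)
v4: (3,-5) → rotate → (4.14172,-4.10441) → ×s → (6.46202,-6.40381) → (6.46,-6.40)
v5: (4,-4.5) → rotate → (4.98729,-3.37297) → ×s → (7.78131,-5.26260) → (7.78,-5.26)
v6: (3.5,3.5) → rotate → (2.52740,4.25585) → ×s → (3.94331,6.64009) → (3.94,6.64)
v7: (0.5,4.5) → rotate → (-0.62663,4.48412) → ×s → (-0.97769,6.99625) → (-0.98,7.00)
v8: (-2.5,3.5) → rotate → (-3.28682,2.77432) → ×s → (-5.12818,4.32857) → (-5.13,4.33)

Cross-section at z=4.25: (-7.00,-0.98) (-4.70,-6.83) (-1.10,-8.33) (6.46,-6.40) (7.78,-5.26) (3.94,6.64) (-0.98,7.00) (-5.13,4.33)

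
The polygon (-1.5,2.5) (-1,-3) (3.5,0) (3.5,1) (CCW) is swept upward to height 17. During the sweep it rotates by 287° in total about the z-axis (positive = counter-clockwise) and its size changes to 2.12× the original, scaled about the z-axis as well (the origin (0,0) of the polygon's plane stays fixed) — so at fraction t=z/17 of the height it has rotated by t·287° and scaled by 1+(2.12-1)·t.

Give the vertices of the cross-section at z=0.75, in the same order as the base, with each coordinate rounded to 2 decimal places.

t = z/height = 0.75/17 = 0.0441176
s = 1 + (scale-1)·z/height = 1 + (2.12-1)·0.75/17 = 1.049412
θ = twist·z/height = 287°·0.75/17 = 12.6618° = 0.220989 rad
cos θ = 0.975681, sin θ = 0.219195 (intermediates below are computed at full precision and shown rounded to 5 d.p.)
v1: (-1.5,2.5) → rotate → (-2.01151,2.11041) → ×s → (-2.11090,2.21469) → (-2.11,2.21)
v2: (-1,-3) → rotate → (-0.31810,-3.14624) → ×s → (-0.33381,-3.30170) → (-0.33,-3.30)
v3: (3.5,0) → rotate → (3.41488,0.76718) → ×s → (3.58362,0.80509) → (3.58,0.81)
v4: (3.5,1) → rotate → (3.19569,1.74286) → ×s → (3.35359,1.82898) → (3.35,1.83)

Cross-section at z=0.75: (-2.11,2.21) (-0.33,-3.30) (3.58,0.81) (3.35,1.83)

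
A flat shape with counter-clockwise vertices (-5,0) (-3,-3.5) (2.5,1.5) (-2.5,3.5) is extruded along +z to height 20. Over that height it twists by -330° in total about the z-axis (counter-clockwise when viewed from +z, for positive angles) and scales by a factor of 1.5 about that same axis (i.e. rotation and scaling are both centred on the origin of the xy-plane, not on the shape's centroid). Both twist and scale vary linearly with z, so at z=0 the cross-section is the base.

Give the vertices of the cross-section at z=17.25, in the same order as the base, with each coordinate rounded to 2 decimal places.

t = z/height = 17.25/20 = 0.8625
s = 1 + (scale-1)·z/height = 1 + (1.5-1)·17.25/20 = 1.431250
θ = twist·z/height = -330°·17.25/20 = -284.6250° = -4.967643 rad
cos θ = 0.252492, sin θ = 0.967599 (intermediates below are computed at full precision and shown rounded to 5 d.p.)
v1: (-5,0) → rotate → (-1.26246,-4.83800) → ×s → (-1.80689,-6.92438) → (-1.81,-6.92)
v2: (-3,-3.5) → rotate → (2.62912,-3.78652) → ×s → (3.76293,-5.41945) → (3.76,-5.42)
v3: (2.5,1.5) → rotate → (-0.82017,2.79774) → ×s → (-1.17387,4.00426) → (-1.17,4.00)
v4: (-2.5,3.5) → rotate → (-4.01783,-1.53528) → ×s → (-5.75051,-2.19737) → (-5.75,-2.20)

Cross-section at z=17.25: (-1.81,-6.92) (3.76,-5.42) (-1.17,4.00) (-5.75,-2.20)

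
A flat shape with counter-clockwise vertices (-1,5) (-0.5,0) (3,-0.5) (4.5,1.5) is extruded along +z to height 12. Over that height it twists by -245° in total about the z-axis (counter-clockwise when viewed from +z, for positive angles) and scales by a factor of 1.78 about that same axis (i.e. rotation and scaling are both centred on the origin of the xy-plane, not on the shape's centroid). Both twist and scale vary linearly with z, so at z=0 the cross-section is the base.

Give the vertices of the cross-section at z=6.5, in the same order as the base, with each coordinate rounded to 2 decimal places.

Cross-section at z=6.5: (6.19,-3.78) (0.48,0.52) (-3.42,-2.65) (-2.77,-6.15)

t = z/height = 6.5/12 = 0.541667
s = 1 + (scale-1)·z/height = 1 + (1.78-1)·6.5/12 = 1.422500
θ = twist·z/height = -245°·6.5/12 = -132.7083° = -2.316197 rad
cos θ = -0.678267, sin θ = -0.734816 (intermediates below are computed at full precision and shown rounded to 5 d.p.)
v1: (-1,5) → rotate → (4.35235,-2.65652) → ×s → (6.19121,-3.77890) → (6.19,-3.78)
v2: (-0.5,0) → rotate → (0.33913,0.36741) → ×s → (0.48242,0.52264) → (0.48,0.52)
v3: (3,-0.5) → rotate → (-2.40221,-1.86531) → ×s → (-3.41714,-2.65341) → (-3.42,-2.65)
v4: (4.5,1.5) → rotate → (-1.94998,-4.32407) → ×s → (-2.77384,-6.15099) → (-2.77,-6.15)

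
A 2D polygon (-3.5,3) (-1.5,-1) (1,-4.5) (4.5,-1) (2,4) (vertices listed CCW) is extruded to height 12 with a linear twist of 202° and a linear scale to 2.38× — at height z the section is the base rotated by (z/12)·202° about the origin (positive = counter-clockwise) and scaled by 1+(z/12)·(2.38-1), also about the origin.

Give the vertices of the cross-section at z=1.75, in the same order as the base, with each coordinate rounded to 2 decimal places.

t = z/height = 1.75/12 = 0.145833
s = 1 + (scale-1)·z/height = 1 + (2.38-1)·1.75/12 = 1.201250
θ = twist·z/height = 202°·1.75/12 = 29.4583° = 0.514145 rad
cos θ = 0.870714, sin θ = 0.491790 (intermediates below are computed at full precision and shown rounded to 5 d.p.)
v1: (-3.5,3) → rotate → (-4.52287,0.89087) → ×s → (-5.43310,1.07016) → (-5.43,1.07)
v2: (-1.5,-1) → rotate → (-0.81428,-1.60840) → ×s → (-0.97815,-1.93209) → (-0.98,-1.93)
v3: (1,-4.5) → rotate → (3.08377,-3.42642) → ×s → (3.70438,-4.11599) → (3.70,-4.12)
v4: (4.5,-1) → rotate → (4.41000,1.34234) → ×s → (5.29751,1.61249) → (5.30,1.61)
v5: (2,4) → rotate → (-0.22573,4.46644) → ×s → (-0.27116,5.36531) → (-0.27,5.37)

Cross-section at z=1.75: (-5.43,1.07) (-0.98,-1.93) (3.70,-4.12) (5.30,1.61) (-0.27,5.37)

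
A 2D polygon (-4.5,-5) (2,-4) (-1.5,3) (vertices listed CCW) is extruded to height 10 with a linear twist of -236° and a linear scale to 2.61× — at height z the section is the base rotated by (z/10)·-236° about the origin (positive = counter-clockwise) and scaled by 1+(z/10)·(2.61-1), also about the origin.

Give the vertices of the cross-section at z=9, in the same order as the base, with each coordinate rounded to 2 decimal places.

Cross-section at z=9: (15.87,4.43) (1.11,10.90) (-0.84,-8.17)

t = z/height = 9/10 = 0.9
s = 1 + (scale-1)·z/height = 1 + (2.61-1)·9/10 = 2.449000
θ = twist·z/height = -236°·9/10 = -212.4000° = -3.707079 rad
cos θ = -0.844328, sin θ = 0.535827 (intermediates below are computed at full precision and shown rounded to 5 d.p.)
v1: (-4.5,-5) → rotate → (6.47861,1.81042) → ×s → (15.86612,4.43372) → (15.87,4.43)
v2: (2,-4) → rotate → (0.45465,4.44897) → ×s → (1.11344,10.89552) → (1.11,10.90)
v3: (-1.5,3) → rotate → (-0.34099,-3.33672) → ×s → (-0.83508,-8.17164) → (-0.84,-8.17)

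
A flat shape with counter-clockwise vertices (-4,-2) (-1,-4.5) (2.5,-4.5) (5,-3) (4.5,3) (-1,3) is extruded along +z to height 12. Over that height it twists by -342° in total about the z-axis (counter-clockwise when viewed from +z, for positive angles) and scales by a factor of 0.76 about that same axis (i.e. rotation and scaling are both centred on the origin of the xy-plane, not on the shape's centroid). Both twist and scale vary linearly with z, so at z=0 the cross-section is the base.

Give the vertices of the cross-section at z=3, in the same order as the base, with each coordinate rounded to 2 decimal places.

Cross-section at z=3: (-2.17,3.60) (-4.29,0.61) (-4.03,-2.67) (-2.44,-4.91) (3.14,-4.00) (2.74,1.16)

t = z/height = 3/12 = 0.25
s = 1 + (scale-1)·z/height = 1 + (0.76-1)·3/12 = 0.940000
θ = twist·z/height = -342°·3/12 = -85.5000° = -1.492257 rad
cos θ = 0.078459, sin θ = -0.996917 (intermediates below are computed at full precision and shown rounded to 5 d.p.)
v1: (-4,-2) → rotate → (-2.30767,3.83075) → ×s → (-2.16921,3.60091) → (-2.17,3.60)
v2: (-1,-4.5) → rotate → (-4.56459,0.64385) → ×s → (-4.29071,0.60522) → (-4.29,0.61)
v3: (2.5,-4.5) → rotate → (-4.28998,-2.84536) → ×s → (-4.03258,-2.67464) → (-4.03,-2.67)
v4: (5,-3) → rotate → (-2.59846,-5.21996) → ×s → (-2.44255,-4.90677) → (-2.44,-4.91)
v5: (4.5,3) → rotate → (3.34382,-4.25075) → ×s → (3.14319,-3.99571) → (3.14,-4.00)
v6: (-1,3) → rotate → (2.91229,1.23229) → ×s → (2.73756,1.15836) → (2.74,1.16)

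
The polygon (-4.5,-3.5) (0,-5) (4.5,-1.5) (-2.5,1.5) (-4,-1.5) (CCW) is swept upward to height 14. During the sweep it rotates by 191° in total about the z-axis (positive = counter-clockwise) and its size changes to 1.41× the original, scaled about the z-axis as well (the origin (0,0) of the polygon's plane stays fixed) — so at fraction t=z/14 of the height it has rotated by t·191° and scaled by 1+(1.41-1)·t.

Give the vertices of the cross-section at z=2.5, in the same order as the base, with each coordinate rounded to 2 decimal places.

Cross-section at z=2.5: (-1.89,-5.82) (3.01,-4.44) (4.90,1.38) (-3.12,-0.17) (-2.65,-3.74)

t = z/height = 2.5/14 = 0.178571
s = 1 + (scale-1)·z/height = 1 + (1.41-1)·2.5/14 = 1.073214
θ = twist·z/height = 191°·2.5/14 = 34.1071° = 0.595282 rad
cos θ = 0.827990, sin θ = 0.560742 (intermediates below are computed at full precision and shown rounded to 5 d.p.)
v1: (-4.5,-3.5) → rotate → (-1.76336,-5.42131) → ×s → (-1.89246,-5.81822) → (-1.89,-5.82)
v2: (0,-5) → rotate → (2.80371,-4.13995) → ×s → (3.00898,-4.44306) → (3.01,-4.44)
v3: (4.5,-1.5) → rotate → (4.56707,1.28135) → ×s → (4.90145,1.37517) → (4.90,1.38)
v4: (-2.5,1.5) → rotate → (-2.91109,-0.15987) → ×s → (-3.12422,-0.17157) → (-3.12,-0.17)
v5: (-4,-1.5) → rotate → (-2.47085,-3.48495) → ×s → (-2.65175,-3.74010) → (-2.65,-3.74)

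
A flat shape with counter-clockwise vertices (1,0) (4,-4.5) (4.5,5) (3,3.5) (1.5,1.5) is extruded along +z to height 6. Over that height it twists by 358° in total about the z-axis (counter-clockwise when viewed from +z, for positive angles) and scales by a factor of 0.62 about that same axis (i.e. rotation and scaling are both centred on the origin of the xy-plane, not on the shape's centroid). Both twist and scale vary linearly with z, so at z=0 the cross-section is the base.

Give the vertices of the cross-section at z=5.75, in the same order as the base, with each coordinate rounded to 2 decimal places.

Cross-section at z=5.75: (0.61,-0.19) (1.60,-3.48) (3.66,2.21) (2.47,1.57) (1.19,0.63)

t = z/height = 5.75/6 = 0.958333
s = 1 + (scale-1)·z/height = 1 + (0.62-1)·5.75/6 = 0.635833
θ = twist·z/height = 358°·5.75/6 = 343.0833° = 5.987934 rad
cos θ = 0.956729, sin θ = -0.290981 (intermediates below are computed at full precision and shown rounded to 5 d.p.)
v1: (1,0) → rotate → (0.95673,-0.29098) → ×s → (0.60832,-0.18502) → (0.61,-0.19)
v2: (4,-4.5) → rotate → (2.51750,-5.46920) → ×s → (1.60071,-3.47750) → (1.60,-3.48)
v3: (4.5,5) → rotate → (5.76018,3.47423) → ×s → (3.66252,2.20903) → (3.66,2.21)
v4: (3,3.5) → rotate → (3.88862,2.47561) → ×s → (2.47251,1.57408) → (2.47,1.57)
v5: (1.5,1.5) → rotate → (1.87156,0.99862) → ×s → (1.19000,0.63496) → (1.19,0.63)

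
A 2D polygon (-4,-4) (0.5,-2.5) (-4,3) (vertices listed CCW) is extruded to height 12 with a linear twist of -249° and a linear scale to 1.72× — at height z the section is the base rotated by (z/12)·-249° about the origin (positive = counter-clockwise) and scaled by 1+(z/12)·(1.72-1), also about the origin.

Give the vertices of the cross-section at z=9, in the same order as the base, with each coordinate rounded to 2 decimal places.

Cross-section at z=9: (6.84,5.39) (-0.31,3.91) (5.57,-5.31)

t = z/height = 9/12 = 0.75
s = 1 + (scale-1)·z/height = 1 + (1.72-1)·9/12 = 1.540000
θ = twist·z/height = -249°·9/12 = -186.7500° = -3.259402 rad
cos θ = -0.993068, sin θ = 0.117537 (intermediates below are computed at full precision and shown rounded to 5 d.p.)
v1: (-4,-4) → rotate → (4.44242,3.50212) → ×s → (6.84133,5.39327) → (6.84,5.39)
v2: (0.5,-2.5) → rotate → (-0.20269,2.54144) → ×s → (-0.31214,3.91382) → (-0.31,3.91)
v3: (-4,3) → rotate → (3.61966,-3.44935) → ×s → (5.57428,-5.31201) → (5.57,-5.31)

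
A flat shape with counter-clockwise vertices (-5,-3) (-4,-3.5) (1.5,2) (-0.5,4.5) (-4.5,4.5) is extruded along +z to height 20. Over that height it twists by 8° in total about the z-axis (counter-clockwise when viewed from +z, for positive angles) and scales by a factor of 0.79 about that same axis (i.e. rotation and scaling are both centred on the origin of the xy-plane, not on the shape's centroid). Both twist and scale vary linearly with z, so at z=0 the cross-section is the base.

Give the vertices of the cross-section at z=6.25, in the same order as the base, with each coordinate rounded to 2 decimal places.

t = z/height = 6.25/20 = 0.3125
s = 1 + (scale-1)·z/height = 1 + (0.79-1)·6.25/20 = 0.934375
θ = twist·z/height = 8°·6.25/20 = 2.5000° = 0.043633 rad
cos θ = 0.999048, sin θ = 0.043619 (intermediates below are computed at full precision and shown rounded to 5 d.p.)
v1: (-5,-3) → rotate → (-4.86438,-3.21524) → ×s → (-4.54516,-3.00424) → (-4.55,-3.00)
v2: (-4,-3.5) → rotate → (-3.84353,-3.67115) → ×s → (-3.59129,-3.43023) → (-3.59,-3.43)
v3: (1.5,2) → rotate → (1.41133,2.06353) → ×s → (1.31871,1.92811) → (1.32,1.93)
v4: (-0.5,4.5) → rotate → (-0.69581,4.47391) → ×s → (-0.65015,4.18031) → (-0.65,4.18)
v5: (-4.5,4.5) → rotate → (-4.69200,4.29943) → ×s → (-4.38409,4.01728) → (-4.38,4.02)

Cross-section at z=6.25: (-4.55,-3.00) (-3.59,-3.43) (1.32,1.93) (-0.65,4.18) (-4.38,4.02)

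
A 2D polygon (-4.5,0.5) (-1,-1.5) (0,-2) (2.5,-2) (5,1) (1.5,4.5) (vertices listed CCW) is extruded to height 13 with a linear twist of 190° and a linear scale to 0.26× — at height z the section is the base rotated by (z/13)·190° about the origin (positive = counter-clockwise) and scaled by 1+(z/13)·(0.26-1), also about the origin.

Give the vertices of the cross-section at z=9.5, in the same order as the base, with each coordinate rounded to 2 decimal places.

t = z/height = 9.5/13 = 0.730769
s = 1 + (scale-1)·z/height = 1 + (0.26-1)·9.5/13 = 0.459231
θ = twist·z/height = 190°·9.5/13 = 138.8462° = 2.423323 rad
cos θ = -0.752945, sin θ = 0.658083 (intermediates below are computed at full precision and shown rounded to 5 d.p.)
v1: (-4.5,0.5) → rotate → (3.05921,-3.33785) → ×s → (1.40488,-1.53284) → (1.40,-1.53)
v2: (-1,-1.5) → rotate → (1.74007,0.47133) → ×s → (0.79909,0.21645) → (0.80,0.22)
v3: (0,-2) → rotate → (1.31617,1.50589) → ×s → (0.60442,0.69155) → (0.60,0.69)
v4: (2.5,-2) → rotate → (-0.56620,3.15110) → ×s → (-0.26002,1.44708) → (-0.26,1.45)
v5: (5,1) → rotate → (-4.42281,2.53747) → ×s → (-2.03109,1.16528) → (-2.03,1.17)
v6: (1.5,4.5) → rotate → (-4.09079,-2.40113) → ×s → (-1.87862,-1.10267) → (-1.88,-1.10)

Cross-section at z=9.5: (1.40,-1.53) (0.80,0.22) (0.60,0.69) (-0.26,1.45) (-2.03,1.17) (-1.88,-1.10)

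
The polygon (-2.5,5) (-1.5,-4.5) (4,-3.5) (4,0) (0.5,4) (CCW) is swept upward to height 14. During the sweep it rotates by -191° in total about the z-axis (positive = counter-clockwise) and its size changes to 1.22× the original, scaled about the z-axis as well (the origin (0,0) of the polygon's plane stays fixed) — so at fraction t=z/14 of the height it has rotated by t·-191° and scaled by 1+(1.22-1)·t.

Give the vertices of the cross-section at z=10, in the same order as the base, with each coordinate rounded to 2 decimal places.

t = z/height = 10/14 = 0.714286
s = 1 + (scale-1)·z/height = 1 + (1.22-1)·10/14 = 1.157143
θ = twist·z/height = -191°·10/14 = -136.4286° = -2.381128 rad
cos θ = -0.724516, sin θ = -0.689258 (intermediates below are computed at full precision and shown rounded to 5 d.p.)
v1: (-2.5,5) → rotate → (5.25758,-1.89943) → ×s → (6.08377,-2.19791) → (6.08,-2.20)
v2: (-1.5,-4.5) → rotate → (-2.01489,4.29421) → ×s → (-2.33151,4.96901) → (-2.33,4.97)
v3: (4,-3.5) → rotate → (-5.31047,-0.22123) → ×s → (-6.14497,-0.25599) → (-6.14,-0.26)
v4: (4,0) → rotate → (-2.89806,-2.75703) → ×s → (-3.35347,-3.19028) → (-3.35,-3.19)
v5: (0.5,4) → rotate → (2.39478,-3.24269) → ×s → (2.77110,-3.75226) → (2.77,-3.75)

Cross-section at z=10: (6.08,-2.20) (-2.33,4.97) (-6.14,-0.26) (-3.35,-3.19) (2.77,-3.75)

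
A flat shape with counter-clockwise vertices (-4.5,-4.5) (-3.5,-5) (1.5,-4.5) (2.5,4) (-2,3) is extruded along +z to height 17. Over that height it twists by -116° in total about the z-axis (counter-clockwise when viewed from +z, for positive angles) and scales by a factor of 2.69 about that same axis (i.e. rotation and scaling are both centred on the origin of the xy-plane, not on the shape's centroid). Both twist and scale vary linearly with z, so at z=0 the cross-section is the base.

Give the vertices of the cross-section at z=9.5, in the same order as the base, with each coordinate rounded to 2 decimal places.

Cross-section at z=9.5: (-11.64,4.20) (-11.69,2.02) (-6.68,-6.36) (9.11,-1.09) (3.62,6.00)

t = z/height = 9.5/17 = 0.558824
s = 1 + (scale-1)·z/height = 1 + (2.69-1)·9.5/17 = 1.944412
θ = twist·z/height = -116°·9.5/17 = -64.8235° = -1.131384 rad
cos θ = 0.425408, sin θ = -0.905002 (intermediates below are computed at full precision and shown rounded to 5 d.p.)
v1: (-4.5,-4.5) → rotate → (-5.98684,2.15817) → ×s → (-11.64089,4.19638) → (-11.64,4.20)
v2: (-3.5,-5) → rotate → (-6.01394,1.04047) → ×s → (-11.69357,2.02310) → (-11.69,2.02)
v3: (1.5,-4.5) → rotate → (-3.43440,-3.27184) → ×s → (-6.67788,-6.36180) → (-6.68,-6.36)
v4: (2.5,4) → rotate → (4.68353,-0.56087) → ×s → (9.10670,-1.09057) → (9.11,-1.09)
v5: (-2,3) → rotate → (1.86419,3.08623) → ×s → (3.62475,6.00090) → (3.62,6.00)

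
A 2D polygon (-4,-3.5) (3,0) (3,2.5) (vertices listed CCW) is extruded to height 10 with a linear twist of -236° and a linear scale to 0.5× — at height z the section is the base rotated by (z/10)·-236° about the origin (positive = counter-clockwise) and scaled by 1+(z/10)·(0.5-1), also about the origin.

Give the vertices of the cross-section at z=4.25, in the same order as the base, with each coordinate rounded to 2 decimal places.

Cross-section at z=4.25: (-2.15,3.59) (-0.42,-2.32) (1.51,-2.68)

t = z/height = 4.25/10 = 0.425
s = 1 + (scale-1)·z/height = 1 + (0.5-1)·4.25/10 = 0.787500
θ = twist·z/height = -236°·4.25/10 = -100.3000° = -1.750565 rad
cos θ = -0.178802, sin θ = -0.983885 (intermediates below are computed at full precision and shown rounded to 5 d.p.)
v1: (-4,-3.5) → rotate → (-2.72839,4.56135) → ×s → (-2.14861,3.59206) → (-2.15,3.59)
v2: (3,0) → rotate → (-0.53641,-2.95166) → ×s → (-0.42242,-2.32443) → (-0.42,-2.32)
v3: (3,2.5) → rotate → (1.92331,-3.39866) → ×s → (1.51460,-2.67645) → (1.51,-2.68)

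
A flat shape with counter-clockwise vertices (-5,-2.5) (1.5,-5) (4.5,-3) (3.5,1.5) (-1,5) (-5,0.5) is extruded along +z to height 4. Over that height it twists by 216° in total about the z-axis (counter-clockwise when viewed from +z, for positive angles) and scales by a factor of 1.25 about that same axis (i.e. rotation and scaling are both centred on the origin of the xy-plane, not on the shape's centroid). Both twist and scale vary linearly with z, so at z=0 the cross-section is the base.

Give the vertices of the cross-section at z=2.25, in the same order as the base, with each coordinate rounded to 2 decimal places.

t = z/height = 2.25/4 = 0.5625
s = 1 + (scale-1)·z/height = 1 + (1.25-1)·2.25/4 = 1.140625
θ = twist·z/height = 216°·2.25/4 = 121.5000° = 2.120575 rad
cos θ = -0.522499, sin θ = 0.852640 (intermediates below are computed at full precision and shown rounded to 5 d.p.)
v1: (-5,-2.5) → rotate → (4.74409,-2.95695) → ×s → (5.41123,-3.37278) → (5.41,-3.37)
v2: (1.5,-5) → rotate → (3.47945,3.89145) → ×s → (3.96875,4.43869) → (3.97,4.44)
v3: (4.5,-3) → rotate → (0.20668,5.40438) → ×s → (0.23574,6.16437) → (0.24,6.16)
v4: (3.5,1.5) → rotate → (-3.10771,2.20049) → ×s → (-3.54473,2.50994) → (-3.54,2.51)
v5: (-1,5) → rotate → (-3.74070,-3.46513) → ×s → (-4.26674,-3.95242) → (-4.27,-3.95)
v6: (-5,0.5) → rotate → (2.18617,-4.52445) → ×s → (2.49360,-5.16070) → (2.49,-5.16)

Cross-section at z=2.25: (5.41,-3.37) (3.97,4.44) (0.24,6.16) (-3.54,2.51) (-4.27,-3.95) (2.49,-5.16)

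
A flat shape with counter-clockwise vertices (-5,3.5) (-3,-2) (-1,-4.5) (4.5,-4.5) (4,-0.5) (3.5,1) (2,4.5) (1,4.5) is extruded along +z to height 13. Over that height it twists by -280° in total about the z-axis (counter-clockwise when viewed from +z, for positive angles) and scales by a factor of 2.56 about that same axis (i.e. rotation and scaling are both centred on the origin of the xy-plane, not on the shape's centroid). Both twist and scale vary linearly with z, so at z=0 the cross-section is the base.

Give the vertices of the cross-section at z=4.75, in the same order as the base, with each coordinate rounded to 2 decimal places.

Cross-section at z=4.75: (7.04,6.50) (-2.06,5.27) (-6.57,3.04) (-8.41,-5.40) (-2.11,-5.97) (0.36,-5.70) (6.23,-4.57) (6.57,-3.04)

t = z/height = 4.75/13 = 0.365385
s = 1 + (scale-1)·z/height = 1 + (2.56-1)·4.75/13 = 1.570000
θ = twist·z/height = -280°·4.75/13 = -102.3077° = -1.785606 rad
cos θ = -0.213162, sin θ = -0.977017 (intermediates below are computed at full precision and shown rounded to 5 d.p.)
v1: (-5,3.5) → rotate → (4.48537,4.13902) → ×s → (7.04203,6.49826) → (7.04,6.50)
v2: (-3,-2) → rotate → (-1.31455,3.35737) → ×s → (-2.06384,5.27108) → (-2.06,5.27)
v3: (-1,-4.5) → rotate → (-4.18341,1.93624) → ×s → (-6.56796,3.03990) → (-6.57,3.04)
v4: (4.5,-4.5) → rotate → (-5.35580,-3.43735) → ×s → (-8.40861,-5.39664) → (-8.41,-5.40)
v5: (4,-0.5) → rotate → (-1.34115,-3.80149) → ×s → (-2.10561,-5.96833) → (-2.11,-5.97)
v6: (3.5,1) → rotate → (0.23095,-3.63272) → ×s → (0.36259,-5.70337) → (0.36,-5.70)
v7: (2,4.5) → rotate → (3.97025,-2.91326) → ×s → (6.23330,-4.57382) → (6.23,-4.57)
v8: (1,4.5) → rotate → (4.18341,-1.93624) → ×s → (6.56796,-3.03990) → (6.57,-3.04)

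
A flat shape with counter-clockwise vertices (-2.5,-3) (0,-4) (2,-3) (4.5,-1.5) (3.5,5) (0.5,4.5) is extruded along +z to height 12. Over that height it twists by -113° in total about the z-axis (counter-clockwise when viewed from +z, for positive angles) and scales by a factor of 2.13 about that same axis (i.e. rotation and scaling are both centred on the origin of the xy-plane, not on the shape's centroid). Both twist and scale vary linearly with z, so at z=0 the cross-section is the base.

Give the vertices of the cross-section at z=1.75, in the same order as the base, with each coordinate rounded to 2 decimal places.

t = z/height = 1.75/12 = 0.145833
s = 1 + (scale-1)·z/height = 1 + (2.13-1)·1.75/12 = 1.164792
θ = twist·z/height = -113°·1.75/12 = -16.4792° = -0.287616 rad
cos θ = 0.958923, sin θ = -0.283667 (intermediates below are computed at full precision and shown rounded to 5 d.p.)
v1: (-2.5,-3) → rotate → (-3.24831,-2.16760) → ×s → (-3.78360,-2.52480) → (-3.78,-2.52)
v2: (0,-4) → rotate → (-1.13467,-3.83569) → ×s → (-1.32165,-4.46778) → (-1.32,-4.47)
v3: (2,-3) → rotate → (1.06685,-3.44410) → ×s → (1.24265,-4.01166) → (1.24,-4.01)
v4: (4.5,-1.5) → rotate → (3.88965,-2.71488) → ×s → (4.53064,-3.16227) → (4.53,-3.16)
v5: (3.5,5) → rotate → (4.77456,3.80178) → ×s → (5.56137,4.42828) → (5.56,4.43)
v6: (0.5,4.5) → rotate → (1.75596,4.17332) → ×s → (2.04533,4.86105) → (2.05,4.86)

Cross-section at z=1.75: (-3.78,-2.52) (-1.32,-4.47) (1.24,-4.01) (4.53,-3.16) (5.56,4.43) (2.05,4.86)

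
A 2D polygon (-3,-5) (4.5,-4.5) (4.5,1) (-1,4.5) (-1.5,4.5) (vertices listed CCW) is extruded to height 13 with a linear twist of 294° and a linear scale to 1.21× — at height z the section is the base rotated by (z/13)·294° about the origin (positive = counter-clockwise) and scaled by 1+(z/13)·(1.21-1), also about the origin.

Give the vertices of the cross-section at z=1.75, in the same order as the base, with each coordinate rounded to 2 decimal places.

t = z/height = 1.75/13 = 0.134615
s = 1 + (scale-1)·z/height = 1 + (1.21-1)·1.75/13 = 1.028269
θ = twist·z/height = 294°·1.75/13 = 39.5769° = 0.690748 rad
cos θ = 0.770770, sin θ = 0.637114 (intermediates below are computed at full precision and shown rounded to 5 d.p.)
v1: (-3,-5) → rotate → (0.87326,-5.76519) → ×s → (0.89794,-5.92817) → (0.90,-5.93)
v2: (4.5,-4.5) → rotate → (6.33548,-0.60145) → ×s → (6.51457,-0.61846) → (6.51,-0.62)
v3: (4.5,1) → rotate → (2.83135,3.63778) → ×s → (2.91139,3.74062) → (2.91,3.74)
v4: (-1,4.5) → rotate → (-3.63778,2.83135) → ×s → (-3.74062,2.91139) → (-3.74,2.91)
v5: (-1.5,4.5) → rotate → (-4.02317,2.51279) → ×s → (-4.13690,2.58383) → (-4.14,2.58)

Cross-section at z=1.75: (0.90,-5.93) (6.51,-0.62) (2.91,3.74) (-3.74,2.91) (-4.14,2.58)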